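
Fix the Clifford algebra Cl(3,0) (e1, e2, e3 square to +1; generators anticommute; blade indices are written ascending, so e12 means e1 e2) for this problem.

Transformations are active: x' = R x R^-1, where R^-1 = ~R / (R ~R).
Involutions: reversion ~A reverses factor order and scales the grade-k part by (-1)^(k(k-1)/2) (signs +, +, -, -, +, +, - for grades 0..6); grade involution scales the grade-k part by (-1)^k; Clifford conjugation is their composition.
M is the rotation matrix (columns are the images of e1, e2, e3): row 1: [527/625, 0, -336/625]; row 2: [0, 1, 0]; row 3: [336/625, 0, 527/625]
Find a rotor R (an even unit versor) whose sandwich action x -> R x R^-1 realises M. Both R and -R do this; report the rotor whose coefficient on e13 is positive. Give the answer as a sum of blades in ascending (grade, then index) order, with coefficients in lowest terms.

Method: write R = a + b12*e12 + b13*e13 + b23*e23 with a^2 + b12^2 + b13^2 + b23^2 = 1 (so R^-1 = ~R). Expanding the columns R e_j ~R gives tr M = 4a^2 - 1 and, from the antisymmetric part, M21 - M12 = -4a*b12, M13 - M31 = 4a*b13, M32 - M23 = -4a*b23.
Here tr M = 1679/625, so a^2 = (1 + tr M)/4 = 576/625 and a = ±24/25. Taking a = 24/25: M21 - M12 = 0, M13 - M31 = -672/625, M32 - M23 = 0, giving b12 = 0, b13 = -7/25, b23 = 0, i.e. R = 24/25 - 7/25*e13.
Its e13 coefficient is negative, so report the other preimage -R.
Answer: -24/25 + 7/25*e13. Why the constraint matters: R and -R act identically through the sandwich — M has trace 1679/625 either way — so only the sign condition on e13 picks one of the two preimages.


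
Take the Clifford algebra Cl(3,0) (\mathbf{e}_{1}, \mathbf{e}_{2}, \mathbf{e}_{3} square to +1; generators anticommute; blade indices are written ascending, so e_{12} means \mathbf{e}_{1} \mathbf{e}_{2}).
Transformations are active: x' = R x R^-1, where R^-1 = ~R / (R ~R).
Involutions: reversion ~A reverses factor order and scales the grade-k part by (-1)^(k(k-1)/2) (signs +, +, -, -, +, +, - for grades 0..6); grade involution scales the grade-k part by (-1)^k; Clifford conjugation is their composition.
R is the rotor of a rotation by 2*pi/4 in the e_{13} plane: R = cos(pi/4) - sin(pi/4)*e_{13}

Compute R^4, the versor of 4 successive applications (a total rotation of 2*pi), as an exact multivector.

Because a rotor carries half the rotation angle, composing 4 copies of this e_{13}-plane rotor multiplies the phase: 4*(pi/4) = \pi, hence R^4 = cos(\pi) - sin(\pi)*e_{13}.
cos(\pi) = -1 and sin(\pi) = 0, so R^4 = -1. The total rotation 2*pi is 1 full turn, so every vector returns to itself, yet the rotor is -1, on the OTHER sheet of the double cover (an odd number of 2*pi turns).
Answer: -1


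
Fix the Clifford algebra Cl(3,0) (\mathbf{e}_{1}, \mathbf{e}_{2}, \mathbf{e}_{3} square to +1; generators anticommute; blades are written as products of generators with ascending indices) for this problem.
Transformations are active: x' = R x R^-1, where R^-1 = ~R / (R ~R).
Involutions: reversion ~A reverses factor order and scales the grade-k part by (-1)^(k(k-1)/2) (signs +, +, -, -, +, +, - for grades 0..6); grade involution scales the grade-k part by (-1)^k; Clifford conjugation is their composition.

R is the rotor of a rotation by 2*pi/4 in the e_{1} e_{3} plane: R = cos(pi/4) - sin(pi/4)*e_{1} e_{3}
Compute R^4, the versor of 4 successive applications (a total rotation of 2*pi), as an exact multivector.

The rotor phase is half the rotation angle and phases add under composition, so 4 steps in the e_{1} e_{3} plane accumulate phase 4*(pi/4) = \pi: R^4 = cos(\pi) - sin(\pi)*e_{1} e_{3}.
cos(\pi) = -1 and sin(\pi) = 0, so R^4 = -1. The total rotation 2*pi is 1 full turn, so every vector returns to itself, yet the rotor is -1, on the OTHER sheet of the double cover (an odd number of 2*pi turns).
Answer: -1


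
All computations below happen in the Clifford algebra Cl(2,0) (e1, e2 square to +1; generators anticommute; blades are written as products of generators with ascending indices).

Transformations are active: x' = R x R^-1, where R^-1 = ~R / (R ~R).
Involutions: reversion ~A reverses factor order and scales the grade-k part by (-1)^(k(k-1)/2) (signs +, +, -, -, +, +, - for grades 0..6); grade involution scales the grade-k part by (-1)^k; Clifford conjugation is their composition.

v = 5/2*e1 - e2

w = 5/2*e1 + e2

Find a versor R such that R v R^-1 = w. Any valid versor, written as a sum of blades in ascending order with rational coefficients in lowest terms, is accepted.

A norm check does it: q(v) = q(w) = 29/4, hence R = v + w = 5*e1 realises the map — parallel part kept, (v - w)/2 negated, v carried to w.
Answer: 5*e1


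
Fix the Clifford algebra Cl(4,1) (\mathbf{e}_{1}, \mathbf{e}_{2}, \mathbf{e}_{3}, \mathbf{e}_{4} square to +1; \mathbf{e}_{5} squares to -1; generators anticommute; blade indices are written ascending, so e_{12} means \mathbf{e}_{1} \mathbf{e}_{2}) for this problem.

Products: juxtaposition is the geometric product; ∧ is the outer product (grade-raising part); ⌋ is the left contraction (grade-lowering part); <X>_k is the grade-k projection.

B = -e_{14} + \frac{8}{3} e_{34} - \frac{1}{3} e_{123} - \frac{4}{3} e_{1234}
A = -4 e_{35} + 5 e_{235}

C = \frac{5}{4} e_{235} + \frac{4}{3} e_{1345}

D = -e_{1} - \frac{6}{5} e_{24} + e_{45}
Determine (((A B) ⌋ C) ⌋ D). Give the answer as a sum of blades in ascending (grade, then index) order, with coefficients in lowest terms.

step 1: -\frac{5}{3} e_{15} - \frac{32}{3} e_{45} - \frac{4}{3} e_{125} + \frac{20}{3} e_{145} + \frac{40}{3} e_{245} + \frac{16}{3} e_{1245} - 4 e_{1345} - 5 e_{12345}
step 2: \frac{16}{3} + \frac{80}{9} e_{3} - \frac{128}{9} e_{13} - \frac{20}{9} e_{34}
step 3: -\frac{16}{3} e_{1} - \frac{32}{5} e_{24} + \frac{16}{3} e_{45}
Answer: -\frac{16}{3} e_{1} - \frac{32}{5} e_{24} + \frac{16}{3} e_{45}


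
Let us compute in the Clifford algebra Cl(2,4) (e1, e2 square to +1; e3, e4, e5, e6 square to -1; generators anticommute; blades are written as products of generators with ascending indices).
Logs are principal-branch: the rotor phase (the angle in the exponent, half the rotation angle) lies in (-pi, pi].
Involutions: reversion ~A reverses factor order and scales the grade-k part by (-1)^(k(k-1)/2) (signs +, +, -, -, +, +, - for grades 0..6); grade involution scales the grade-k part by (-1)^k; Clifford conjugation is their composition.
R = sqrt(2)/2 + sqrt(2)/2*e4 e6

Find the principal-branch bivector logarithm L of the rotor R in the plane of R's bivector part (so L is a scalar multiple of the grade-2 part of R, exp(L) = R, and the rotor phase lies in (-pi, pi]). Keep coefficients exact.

The scalar part of R is sqrt(2)/2, which fixes the principal-branch rotor phase; the unit plane is then the bivector part divided by the sine of that phase, and L is that plane scaled by the phase.
Concretely: cos(phase) = sqrt(2)/2 gives phase = ±pi/4, and since phase/sin(phase) is even the sign is immaterial: L = (phase/sin(phase)) * <R>_2 = (sqrt(2)*pi/4) * <R>_2.
Answer: pi/4*e4 e6


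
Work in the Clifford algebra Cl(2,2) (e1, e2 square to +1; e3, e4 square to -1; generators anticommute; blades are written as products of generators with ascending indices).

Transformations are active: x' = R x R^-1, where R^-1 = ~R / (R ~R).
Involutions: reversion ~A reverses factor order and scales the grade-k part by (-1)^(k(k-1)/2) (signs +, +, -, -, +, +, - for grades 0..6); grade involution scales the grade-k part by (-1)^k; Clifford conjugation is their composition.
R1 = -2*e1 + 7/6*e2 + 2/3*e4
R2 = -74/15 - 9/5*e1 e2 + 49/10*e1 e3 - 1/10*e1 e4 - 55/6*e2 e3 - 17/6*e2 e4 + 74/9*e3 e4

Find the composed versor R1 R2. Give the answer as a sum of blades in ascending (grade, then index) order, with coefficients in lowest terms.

Distribute over the terms of R1 (each basis-blade product reordered to ascending indices, repeated generators contracted through their squares):
(-2*e1) R2 = 148/15*e1 + 18/5*e2 - 49/5*e3 + 1/5*e4 + 55/3*e1 e2 e3 + 17/3*e1 e2 e4 - 148/9*e1 e3 e4
(7/6*e2) R2 = 21/10*e1 - 259/45*e2 - 385/36*e3 - 119/36*e4 - 343/60*e1 e2 e3 + 7/60*e1 e2 e4 + 259/27*e2 e3 e4
(2/3*e4) R2 = -1/15*e1 - 17/9*e2 + 148/27*e3 - 148/45*e4 - 6/5*e1 e2 e4 + 49/15*e1 e3 e4 - 55/9*e2 e3 e4
Summing the partial products and collecting blades:
Answer: 119/10*e1 - 182/45*e2 - 8107/540*e3 - 1151/180*e4 + 757/60*e1 e2 e3 + 55/12*e1 e2 e4 - 593/45*e1 e3 e4 + 94/27*e2 e3 e4


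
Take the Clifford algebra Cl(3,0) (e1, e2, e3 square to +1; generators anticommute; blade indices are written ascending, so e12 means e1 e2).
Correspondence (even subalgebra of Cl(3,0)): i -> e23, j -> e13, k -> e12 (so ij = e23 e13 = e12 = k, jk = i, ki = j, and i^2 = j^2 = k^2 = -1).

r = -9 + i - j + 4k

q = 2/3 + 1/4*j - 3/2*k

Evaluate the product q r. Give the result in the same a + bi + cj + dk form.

In blades: q = 2/3 - 3/2*e12 + 1/4*e13, r = -9 + 4*e12 - e13 + e23.
Distribute q over r term by term (generator squares from the signature, products reordered to ascending indices): (2/3)*r = -6 + 8/3*e12 - 2/3*e13 + 2/3*e23; (-3/2*e12)*r = 6 + 27/2*e12 - 3/2*e13 - 3/2*e23; (1/4*e13)*r = 1/4 - 1/4*e12 - 9/4*e13 + e23.
Sum: 1/4 + 191/12*e12 - 53/12*e13 + 1/6*e23; translating back through the correspondence:
Answer: 1/4 + 1/6*i - 53/12*j + 191/12*k


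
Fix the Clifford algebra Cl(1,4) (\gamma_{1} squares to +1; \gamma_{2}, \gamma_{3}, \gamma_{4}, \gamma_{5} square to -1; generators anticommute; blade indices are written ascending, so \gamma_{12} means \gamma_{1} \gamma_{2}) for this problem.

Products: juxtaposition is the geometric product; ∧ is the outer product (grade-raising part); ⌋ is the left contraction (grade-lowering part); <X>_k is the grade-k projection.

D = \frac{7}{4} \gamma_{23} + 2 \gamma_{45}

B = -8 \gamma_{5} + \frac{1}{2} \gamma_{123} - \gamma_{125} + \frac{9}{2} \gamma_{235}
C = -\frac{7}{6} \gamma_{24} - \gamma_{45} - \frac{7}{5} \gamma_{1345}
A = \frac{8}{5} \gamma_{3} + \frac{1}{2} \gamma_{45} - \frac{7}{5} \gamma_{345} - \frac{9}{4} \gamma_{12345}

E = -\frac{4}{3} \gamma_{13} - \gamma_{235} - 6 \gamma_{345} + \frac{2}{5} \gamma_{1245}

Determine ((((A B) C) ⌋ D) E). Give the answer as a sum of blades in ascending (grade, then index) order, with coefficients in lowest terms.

step 1: 4 \gamma_{4} - \frac{4}{5} \gamma_{12} - \frac{81}{8} \gamma_{14} + \frac{63}{10} \gamma_{24} + \frac{36}{5} \gamma_{25} - \frac{269}{20} \gamma_{34} - \frac{64}{5} \gamma_{35} + \frac{9}{8} \gamma_{45} + \frac{1}{2} \gamma_{124} - \frac{9}{4} \gamma_{234} - \frac{97}{5} \gamma_{1234} - \frac{8}{5} \gamma_{1235} + \frac{7}{10} \gamma_{1245} + \frac{1}{4} \gamma_{12345}
step 2: \frac{339}{40} + \frac{7}{12} \gamma_{1} - \frac{301}{60} \gamma_{2} + \frac{21}{8} \gamma_{3} + 4 \gamma_{5} + \frac{1001}{80} \gamma_{12} + \frac{581}{24} \gamma_{13} + \frac{1274}{75} \gamma_{14} - \frac{16883}{600} \gamma_{15} - \frac{10003}{600} \gamma_{23} - \frac{236}{25} \gamma_{24} + \frac{12859}{400} \gamma_{25} + \frac{64}{5} \gamma_{34} - \frac{221}{8} \gamma_{35} + \frac{42}{5} \gamma_{45} + \frac{1}{4} \gamma_{123} + \frac{73}{20} \gamma_{125} + \frac{637}{120} \gamma_{135} - \frac{59}{20} \gamma_{235} + \frac{292}{25} \gamma_{1234} - \frac{1411}{50} \gamma_{1235} + \frac{4}{5} \gamma_{1245} + \frac{28}{15} \gamma_{1345} - \frac{1204}{75} \gamma_{2345}
step 3: \frac{29701}{2400} + \frac{147}{32} \gamma_{2} + \frac{2107}{240} \gamma_{3} + 8 \gamma_{4} + \frac{2373}{160} \gamma_{23} + \frac{339}{20} \gamma_{45}
step 4: -\frac{2107}{180} \gamma_{1} + \frac{1017}{10} \gamma_{3} + \frac{2373}{160} \gamma_{5} + \frac{2599}{200} \gamma_{12} - \frac{29701}{1800} \gamma_{13} - \frac{2107}{240} \gamma_{25} - \frac{1389}{32} \gamma_{35} + \frac{2107}{40} \gamma_{45} + \frac{49}{8} \gamma_{123} - \frac{16}{5} \gamma_{125} - \frac{32}{3} \gamma_{134} + \frac{147}{80} \gamma_{145} + \frac{339}{20} \gamma_{234} - \frac{29701}{2400} \gamma_{235} + \frac{7119}{80} \gamma_{245} - \frac{29701}{400} \gamma_{345} + \frac{29701}{6000} \gamma_{1245} - \frac{6667}{400} \gamma_{1345} - \frac{569}{16} \gamma_{2345} + \frac{2107}{600} \gamma_{12345}
Answer: -\frac{2107}{180} \gamma_{1} + \frac{1017}{10} \gamma_{3} + \frac{2373}{160} \gamma_{5} + \frac{2599}{200} \gamma_{12} - \frac{29701}{1800} \gamma_{13} - \frac{2107}{240} \gamma_{25} - \frac{1389}{32} \gamma_{35} + \frac{2107}{40} \gamma_{45} + \frac{49}{8} \gamma_{123} - \frac{16}{5} \gamma_{125} - \frac{32}{3} \gamma_{134} + \frac{147}{80} \gamma_{145} + \frac{339}{20} \gamma_{234} - \frac{29701}{2400} \gamma_{235} + \frac{7119}{80} \gamma_{245} - \frac{29701}{400} \gamma_{345} + \frac{29701}{6000} \gamma_{1245} - \frac{6667}{400} \gamma_{1345} - \frac{569}{16} \gamma_{2345} + \frac{2107}{600} \gamma_{12345}


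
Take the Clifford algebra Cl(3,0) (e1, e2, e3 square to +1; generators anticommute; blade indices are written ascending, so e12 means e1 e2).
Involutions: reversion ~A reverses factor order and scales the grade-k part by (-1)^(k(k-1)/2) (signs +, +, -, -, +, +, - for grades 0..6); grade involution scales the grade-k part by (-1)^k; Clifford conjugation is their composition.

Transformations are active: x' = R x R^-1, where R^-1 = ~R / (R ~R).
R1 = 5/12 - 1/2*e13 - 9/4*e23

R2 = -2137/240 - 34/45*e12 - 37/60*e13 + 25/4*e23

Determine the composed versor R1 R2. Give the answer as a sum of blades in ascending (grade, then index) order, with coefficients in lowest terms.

Distribute over the terms of R1 (each basis-blade product reordered to ascending indices, repeated generators contracted through their squares):
(5/12) R2 = -2137/576 - 17/54*e12 - 37/144*e13 + 125/48*e23
(-1/2*e13) R2 = -37/120 + 25/8*e12 + 2137/480*e13 + 17/45*e23
(-9/4*e23) R2 = 225/16 + 111/80*e12 - 17/10*e13 + 6411/320*e23
Summing the partial products and collecting blades:
Answer: 28927/2880 + 9067/2160*e12 + 3593/1440*e13 + 66287/2880*e23


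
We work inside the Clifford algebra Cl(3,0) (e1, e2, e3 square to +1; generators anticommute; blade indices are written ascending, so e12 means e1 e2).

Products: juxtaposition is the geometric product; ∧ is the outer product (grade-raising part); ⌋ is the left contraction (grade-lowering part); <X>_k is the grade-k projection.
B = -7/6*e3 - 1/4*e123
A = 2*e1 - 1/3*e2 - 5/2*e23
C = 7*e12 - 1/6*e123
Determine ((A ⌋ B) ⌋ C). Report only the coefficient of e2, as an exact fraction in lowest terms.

step 1: -5/8*e1 - 1/12*e13 - 1/2*e23
step 2: -1/12*e1 - 157/36*e2 + 5/48*e23
Answer: -157/36


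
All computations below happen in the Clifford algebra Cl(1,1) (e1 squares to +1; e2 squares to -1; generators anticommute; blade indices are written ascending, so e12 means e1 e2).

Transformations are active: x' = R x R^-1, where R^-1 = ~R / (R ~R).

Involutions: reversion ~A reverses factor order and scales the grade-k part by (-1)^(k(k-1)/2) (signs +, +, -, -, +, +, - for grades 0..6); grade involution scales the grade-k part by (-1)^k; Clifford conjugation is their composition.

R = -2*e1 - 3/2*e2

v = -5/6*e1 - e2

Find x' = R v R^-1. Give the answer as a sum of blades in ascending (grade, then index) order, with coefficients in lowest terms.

~R = -2*e1 - 3/2*e2, and R ~R = 7/4, so R^-1 = ~R / (7/4).
R v = 1/6 + 3/4*e12
Answer: 19/42*e1 + 5/7*e2


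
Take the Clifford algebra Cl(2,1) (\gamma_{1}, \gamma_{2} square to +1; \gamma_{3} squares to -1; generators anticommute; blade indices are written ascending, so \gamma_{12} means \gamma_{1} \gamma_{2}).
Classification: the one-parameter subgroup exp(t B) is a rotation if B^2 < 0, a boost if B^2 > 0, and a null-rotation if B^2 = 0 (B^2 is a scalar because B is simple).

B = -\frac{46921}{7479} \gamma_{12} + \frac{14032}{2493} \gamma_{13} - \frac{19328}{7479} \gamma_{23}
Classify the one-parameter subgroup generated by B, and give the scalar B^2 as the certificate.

B^2 term by term: the squares give (-\frac{46921}{7479})^2*(\gamma_{12})^2 + (\frac{14032}{2493})^2*(\gamma_{13})^2 + (-\frac{19328}{7479})^2*(\gamma_{23})^2 = \frac{2201580241}{55935441}*(-1) + \frac{196897024}{6215049}*(+1) + \frac{373571584}{55935441}*(+1) = -1 (each basis 2-blade squares to minus the product of its generators' squares); cross terms between blades sharing an index anticommute and cancel. So B^2 = -1.
Answer: rotation, certificate B^2 = -1. Certificate logic: -1 is a conjugation-invariant scalar, so its sign fixes rotation versus boost versus null-rotation outright.


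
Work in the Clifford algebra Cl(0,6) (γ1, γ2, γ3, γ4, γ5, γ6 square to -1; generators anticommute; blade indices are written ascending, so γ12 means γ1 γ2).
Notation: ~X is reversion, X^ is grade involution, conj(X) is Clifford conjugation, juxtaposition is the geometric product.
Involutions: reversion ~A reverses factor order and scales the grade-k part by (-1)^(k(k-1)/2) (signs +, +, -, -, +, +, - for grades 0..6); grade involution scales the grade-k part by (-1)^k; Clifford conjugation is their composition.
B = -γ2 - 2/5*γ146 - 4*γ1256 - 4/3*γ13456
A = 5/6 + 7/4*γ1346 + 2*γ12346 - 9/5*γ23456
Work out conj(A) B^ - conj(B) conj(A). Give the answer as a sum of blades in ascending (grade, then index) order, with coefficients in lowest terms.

first term: 5/6*γ2 - 7/10*γ3 - 7/3*γ5 - 12/5*γ12 - 4/5*γ23 - 8/3*γ25 + 36/5*γ134 + 1/3*γ146 - 8*γ345 - 18/25*γ1235 - 10/3*γ1256 - 2*γ1346 + 7*γ2345 - 9/5*γ3456 - 7/4*γ12346 + 10/9*γ13456
second term: 5/6*γ2 - 7/10*γ3 - 7/3*γ5 + 12/5*γ12 + 4/5*γ23 + 8/3*γ25 - 36/5*γ134 - 1/3*γ146 + 8*γ345 - 18/25*γ1235 - 10/3*γ1256 - 2*γ1346 + 7*γ2345 - 9/5*γ3456 - 7/4*γ12346 + 10/9*γ13456
Answer: -24/5*γ12 - 8/5*γ23 - 16/3*γ25 + 72/5*γ134 + 2/3*γ146 - 16*γ345


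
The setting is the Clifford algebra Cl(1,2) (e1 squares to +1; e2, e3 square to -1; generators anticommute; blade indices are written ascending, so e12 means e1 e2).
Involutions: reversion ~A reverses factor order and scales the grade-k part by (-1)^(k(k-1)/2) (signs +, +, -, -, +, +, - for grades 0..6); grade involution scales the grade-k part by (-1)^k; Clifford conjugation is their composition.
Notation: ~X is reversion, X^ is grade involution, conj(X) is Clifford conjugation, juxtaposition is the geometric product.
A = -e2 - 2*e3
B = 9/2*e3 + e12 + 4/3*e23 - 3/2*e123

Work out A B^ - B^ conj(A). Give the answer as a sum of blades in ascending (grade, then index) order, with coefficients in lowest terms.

first term: -9 - e1 - 8/3*e2 + 4/3*e3 + 3*e12 - 3/2*e13 + 9/2*e23 - 2*e123
second term: 9 - e1 - 8/3*e2 + 4/3*e3 - 3*e12 + 3/2*e13 + 9/2*e23 + 2*e123
Answer: -18 + 6*e12 - 3*e13 - 4*e123


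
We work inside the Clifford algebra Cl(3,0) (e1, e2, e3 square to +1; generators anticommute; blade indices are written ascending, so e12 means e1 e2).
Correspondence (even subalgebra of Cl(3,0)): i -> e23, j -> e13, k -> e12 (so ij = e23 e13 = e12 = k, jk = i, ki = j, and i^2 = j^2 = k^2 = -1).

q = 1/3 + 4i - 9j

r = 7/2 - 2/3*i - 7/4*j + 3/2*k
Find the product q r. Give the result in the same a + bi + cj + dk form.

In blades: q = 1/3 - 9*e13 + 4*e23, r = 7/2 + 3/2*e12 - 7/4*e13 - 2/3*e23.
Distribute q over r term by term (generator squares from the signature, products reordered to ascending indices): (1/3)*r = 7/6 + 1/2*e12 - 7/12*e13 - 2/9*e23; (-9*e13)*r = -63/4 - 6*e12 - 63/2*e13 - 27/2*e23; (4*e23)*r = 8/3 - 7*e12 - 6*e13 + 14*e23.
Sum: -143/12 - 25/2*e12 - 457/12*e13 + 5/18*e23; translating back through the correspondence:
Answer: -143/12 + 5/18*i - 457/12*j - 25/2*k


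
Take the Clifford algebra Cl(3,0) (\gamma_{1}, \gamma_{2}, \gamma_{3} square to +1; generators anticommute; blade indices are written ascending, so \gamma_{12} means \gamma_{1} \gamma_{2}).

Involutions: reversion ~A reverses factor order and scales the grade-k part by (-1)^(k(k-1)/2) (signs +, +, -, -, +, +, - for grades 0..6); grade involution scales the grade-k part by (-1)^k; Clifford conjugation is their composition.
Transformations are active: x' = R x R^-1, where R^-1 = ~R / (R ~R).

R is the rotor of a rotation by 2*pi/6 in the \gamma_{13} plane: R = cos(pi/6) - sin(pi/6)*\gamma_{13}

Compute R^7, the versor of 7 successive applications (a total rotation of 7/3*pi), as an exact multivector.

Rotor phase runs at HALF the rotation angle; powers of one rotor simply add phase, so after 7 steps in \gamma_{13} the phase is 7*pi/6 = \frac{7 \pi}{6} and R^7 = cos(\frac{7 \pi}{6}) - sin(\frac{7 \pi}{6})*\gamma_{13}.
cos(\frac{7 \pi}{6}) = - \frac{\sqrt{3}}{2} and sin(\frac{7 \pi}{6}) = - \frac{1}{2}, so R^7 = - \frac{\sqrt{3}}{2} + \frac{1}{2} \gamma_{13}. The net rotation is 1/3*pi (after discarding 1 full turn, each of which contributes a factor -1 to the rotor); the rotor keeps the half-angle phase exactly.
Answer: - \frac{\sqrt{3}}{2} + \frac{1}{2} \gamma_{13}


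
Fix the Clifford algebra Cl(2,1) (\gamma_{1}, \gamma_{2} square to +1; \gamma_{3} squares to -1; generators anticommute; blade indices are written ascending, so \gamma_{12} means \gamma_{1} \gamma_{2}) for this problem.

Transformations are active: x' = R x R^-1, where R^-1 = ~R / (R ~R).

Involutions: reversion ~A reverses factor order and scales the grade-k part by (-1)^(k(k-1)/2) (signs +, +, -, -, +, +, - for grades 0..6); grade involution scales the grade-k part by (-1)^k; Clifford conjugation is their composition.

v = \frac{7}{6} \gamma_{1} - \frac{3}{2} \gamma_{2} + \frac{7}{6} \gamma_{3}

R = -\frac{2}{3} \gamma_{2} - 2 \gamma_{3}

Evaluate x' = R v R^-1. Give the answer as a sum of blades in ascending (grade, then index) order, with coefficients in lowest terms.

~R = -\frac{2}{3} \gamma_{2} - 2 \gamma_{3}, and R ~R = -\frac{32}{9}, so R^-1 = ~R / (-\frac{32}{9}).
R v = \frac{10}{3} + \frac{7}{9} \gamma_{12} + \frac{7}{3} \gamma_{13} - \frac{34}{9} \gamma_{23}
Answer: -\frac{7}{6} \gamma_{1} + \frac{11}{4} \gamma_{2} + \frac{31}{12} \gamma_{3}


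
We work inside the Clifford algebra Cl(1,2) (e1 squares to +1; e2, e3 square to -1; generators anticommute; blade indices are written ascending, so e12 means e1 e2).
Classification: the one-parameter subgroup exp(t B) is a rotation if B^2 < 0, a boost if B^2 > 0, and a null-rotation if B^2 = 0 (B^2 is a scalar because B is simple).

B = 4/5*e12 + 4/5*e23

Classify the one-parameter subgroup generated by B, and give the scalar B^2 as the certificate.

B^2 term by term: the squares give (4/5)^2*(e12)^2 + (4/5)^2*(e23)^2 = 16/25*(+1) + 16/25*(-1) = 0 (each basis 2-blade squares to minus the product of its generators' squares); cross terms between blades sharing an index anticommute and cancel. So B^2 = 0.
Answer: null-rotation, certificate B^2 = 0. The class reads off the invariant scalar 0 directly.


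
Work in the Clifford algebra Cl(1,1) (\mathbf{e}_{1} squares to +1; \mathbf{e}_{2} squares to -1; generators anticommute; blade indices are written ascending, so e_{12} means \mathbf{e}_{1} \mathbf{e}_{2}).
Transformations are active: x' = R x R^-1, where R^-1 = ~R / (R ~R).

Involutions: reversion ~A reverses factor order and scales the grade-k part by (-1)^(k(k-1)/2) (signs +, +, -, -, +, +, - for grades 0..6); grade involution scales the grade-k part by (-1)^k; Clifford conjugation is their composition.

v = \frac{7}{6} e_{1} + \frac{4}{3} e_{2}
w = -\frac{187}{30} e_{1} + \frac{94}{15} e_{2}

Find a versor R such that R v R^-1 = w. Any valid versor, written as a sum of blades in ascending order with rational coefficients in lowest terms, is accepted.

Key observation: q(v) = q(w) = -\frac{5}{12} (sandwiches preserve the norm), so R = v + w = -\frac{76}{15} e_{1} + \frac{38}{5} e_{2} works whenever it is invertible — the component of v along it is kept and (v - w)/2 reverses, sending v to w.
Answer: -\frac{76}{15} e_{1} + \frac{38}{5} e_{2}


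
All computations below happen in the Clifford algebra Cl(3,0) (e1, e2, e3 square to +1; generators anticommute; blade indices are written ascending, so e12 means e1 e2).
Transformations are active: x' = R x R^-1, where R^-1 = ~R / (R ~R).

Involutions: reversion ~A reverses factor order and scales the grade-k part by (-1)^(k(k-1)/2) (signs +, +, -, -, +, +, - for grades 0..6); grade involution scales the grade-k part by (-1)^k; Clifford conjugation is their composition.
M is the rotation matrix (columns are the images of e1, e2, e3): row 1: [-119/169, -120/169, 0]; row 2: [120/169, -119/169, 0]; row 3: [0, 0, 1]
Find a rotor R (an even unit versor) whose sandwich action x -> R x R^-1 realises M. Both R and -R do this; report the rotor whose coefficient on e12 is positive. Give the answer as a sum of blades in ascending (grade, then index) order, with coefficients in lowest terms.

Method: write R = a + b12*e12 + b13*e13 + b23*e23 with a^2 + b12^2 + b13^2 + b23^2 = 1 (so R^-1 = ~R). Expanding the columns R e_j ~R gives tr M = 4a^2 - 1 and, from the antisymmetric part, M21 - M12 = -4a*b12, M13 - M31 = 4a*b13, M32 - M23 = -4a*b23.
Here tr M = -69/169, so a^2 = (1 + tr M)/4 = 25/169 and a = ±5/13. Taking a = 5/13: M21 - M12 = 240/169, M13 - M31 = 0, M32 - M23 = 0, giving b12 = -12/13, b13 = 0, b23 = 0, i.e. R = 5/13 - 12/13*e12.
Its e12 coefficient is negative, so report the other preimage -R.
Answer: -5/13 + 12/13*e12. Sheet selection: the two-to-one cover makes ±R indistinguishable at the matrix level (trace -69/169), so uniqueness comes from the required sign on e12.


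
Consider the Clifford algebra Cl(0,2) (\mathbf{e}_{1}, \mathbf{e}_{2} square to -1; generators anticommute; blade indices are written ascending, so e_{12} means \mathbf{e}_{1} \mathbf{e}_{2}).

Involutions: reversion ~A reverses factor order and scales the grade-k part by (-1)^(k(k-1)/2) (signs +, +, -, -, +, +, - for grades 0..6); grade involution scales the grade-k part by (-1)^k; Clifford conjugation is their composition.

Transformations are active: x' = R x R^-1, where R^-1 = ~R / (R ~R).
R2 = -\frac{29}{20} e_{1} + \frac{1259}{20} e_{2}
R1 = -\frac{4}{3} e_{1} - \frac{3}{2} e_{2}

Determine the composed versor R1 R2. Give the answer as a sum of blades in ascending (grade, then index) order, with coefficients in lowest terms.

Distribute over the terms of R1 (each basis-blade product reordered to ascending indices, repeated generators contracted through their squares):
(-\frac{4}{3} e_{1}) R2 = -\frac{29}{15} - \frac{1259}{15} e_{12}
(-\frac{3}{2} e_{2}) R2 = \frac{3777}{40} - \frac{87}{40} e_{12}
Summing the partial products and collecting blades:
Answer: \frac{11099}{120} - \frac{10333}{120} e_{12}


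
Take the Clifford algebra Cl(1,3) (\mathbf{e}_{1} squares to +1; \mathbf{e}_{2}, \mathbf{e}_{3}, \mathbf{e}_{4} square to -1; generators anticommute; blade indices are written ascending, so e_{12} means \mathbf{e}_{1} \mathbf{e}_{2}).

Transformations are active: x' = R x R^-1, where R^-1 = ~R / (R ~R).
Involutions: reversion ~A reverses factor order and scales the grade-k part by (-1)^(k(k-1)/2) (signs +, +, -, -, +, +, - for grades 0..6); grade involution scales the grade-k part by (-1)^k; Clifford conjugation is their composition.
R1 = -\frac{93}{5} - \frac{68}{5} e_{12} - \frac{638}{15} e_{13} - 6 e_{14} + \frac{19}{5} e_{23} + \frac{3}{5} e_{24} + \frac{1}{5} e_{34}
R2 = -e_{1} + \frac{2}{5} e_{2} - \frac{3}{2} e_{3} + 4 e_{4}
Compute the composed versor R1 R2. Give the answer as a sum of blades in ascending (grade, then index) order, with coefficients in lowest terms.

Distribute over the terms of R2 (each basis-blade product reordered to ascending indices, repeated generators contracted through their squares):
R1 (-e_{1}) = \frac{93}{5} e_{1} - \frac{68}{5} e_{2} - \frac{638}{15} e_{3} - 6 e_{4} - \frac{19}{5} e_{123} - \frac{3}{5} e_{124} - \frac{1}{5} e_{134}
R1 (\frac{2}{5} e_{2}) = \frac{136}{25} e_{1} - \frac{186}{25} e_{2} + \frac{38}{25} e_{3} + \frac{6}{25} e_{4} + \frac{1276}{75} e_{123} + \frac{12}{5} e_{124} + \frac{2}{25} e_{234}
R1 (-\frac{3}{2} e_{3}) = -\frac{319}{5} e_{1} + \frac{57}{10} e_{2} + \frac{279}{10} e_{3} - \frac{3}{10} e_{4} + \frac{102}{5} e_{123} - 9 e_{134} + \frac{9}{10} e_{234}
R1 (4 e_{4}) = 24 e_{1} - \frac{12}{5} e_{2} - \frac{4}{5} e_{3} - \frac{372}{5} e_{4} - \frac{272}{5} e_{124} - \frac{2552}{15} e_{134} + \frac{76}{5} e_{234}
Summing the partial products and collecting blades:
Answer: -\frac{394}{25} e_{1} - \frac{887}{50} e_{2} - \frac{2087}{150} e_{3} - \frac{4023}{50} e_{4} + \frac{2521}{75} e_{123} - \frac{263}{5} e_{124} - \frac{538}{3} e_{134} + \frac{809}{50} e_{234}


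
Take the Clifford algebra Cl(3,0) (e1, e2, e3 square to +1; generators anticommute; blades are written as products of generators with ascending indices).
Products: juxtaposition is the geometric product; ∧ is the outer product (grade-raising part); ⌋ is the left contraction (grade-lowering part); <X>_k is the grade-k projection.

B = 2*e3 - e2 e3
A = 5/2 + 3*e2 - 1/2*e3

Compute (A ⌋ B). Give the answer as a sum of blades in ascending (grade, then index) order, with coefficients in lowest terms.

step 1: -1 - 1/2*e2 + 2*e3 - 5/2*e2 e3
Answer: -1 - 1/2*e2 + 2*e3 - 5/2*e2 e3


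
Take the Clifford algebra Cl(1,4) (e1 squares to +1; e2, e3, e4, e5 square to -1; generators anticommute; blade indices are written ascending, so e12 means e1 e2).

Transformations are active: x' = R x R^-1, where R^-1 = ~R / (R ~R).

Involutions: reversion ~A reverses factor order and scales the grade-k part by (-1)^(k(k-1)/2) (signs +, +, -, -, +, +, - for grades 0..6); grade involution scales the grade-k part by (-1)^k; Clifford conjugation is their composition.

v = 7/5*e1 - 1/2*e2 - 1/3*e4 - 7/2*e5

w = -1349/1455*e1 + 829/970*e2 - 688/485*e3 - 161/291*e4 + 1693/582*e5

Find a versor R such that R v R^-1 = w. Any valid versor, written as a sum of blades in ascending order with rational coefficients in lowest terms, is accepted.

The midline construction: v and w both square to -4793/450, so reflecting in their sum 688/1455*e1 + 172/485*e2 - 688/485*e3 - 86/97*e4 - 172/291*e5 exchanges them.
Answer: 688/1455*e1 + 172/485*e2 - 688/485*e3 - 86/97*e4 - 172/291*e5


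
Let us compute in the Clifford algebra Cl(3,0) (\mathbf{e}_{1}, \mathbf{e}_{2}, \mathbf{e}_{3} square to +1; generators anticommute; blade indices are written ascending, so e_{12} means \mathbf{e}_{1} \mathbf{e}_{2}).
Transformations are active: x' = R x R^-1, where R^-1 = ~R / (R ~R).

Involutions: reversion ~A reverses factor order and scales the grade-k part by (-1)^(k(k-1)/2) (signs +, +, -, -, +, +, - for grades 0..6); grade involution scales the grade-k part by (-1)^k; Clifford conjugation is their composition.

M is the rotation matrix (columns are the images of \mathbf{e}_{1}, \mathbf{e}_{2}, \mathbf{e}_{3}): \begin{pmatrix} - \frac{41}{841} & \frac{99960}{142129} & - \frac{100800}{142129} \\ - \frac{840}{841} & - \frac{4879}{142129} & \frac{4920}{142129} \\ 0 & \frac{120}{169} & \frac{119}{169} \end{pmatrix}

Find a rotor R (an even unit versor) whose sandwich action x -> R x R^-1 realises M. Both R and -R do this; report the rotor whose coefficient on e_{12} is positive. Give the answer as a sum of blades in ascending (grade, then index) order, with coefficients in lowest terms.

Method: write R = a + b12*e_{12} + b13*e_{13} + b23*e_{23} with a^2 + b12^2 + b13^2 + b23^2 = 1 (so R^-1 = ~R). Expanding the columns R e_j ~R gives tr M = 4a^2 - 1 and, from the antisymmetric part, M21 - M12 = -4a*b12, M13 - M31 = 4a*b13, M32 - M23 = -4a*b23.
Here tr M = \frac{88271}{142129}, so a^2 = (1 + tr M)/4 = \frac{57600}{142129} and a = ±\frac{240}{377}. Taking a = \frac{240}{377}: M21 - M12 = -\frac{241920}{142129}, M13 - M31 = -\frac{100800}{142129}, M32 - M23 = \frac{96000}{142129}, giving b12 = \frac{252}{377}, b13 = -\frac{105}{377}, b23 = -\frac{100}{377}, i.e. R = \frac{240}{377} + \frac{252}{377} e_{12} - \frac{105}{377} e_{13} - \frac{100}{377} e_{23}.
Its e_{12} coefficient is already positive.
Answer: \frac{240}{377} + \frac{252}{377} e_{12} - \frac{105}{377} e_{13} - \frac{100}{377} e_{23}. Note: both R and -R realise this M (trace \frac{88271}{142129}); the covering map identifies them, and the e_{12}-coefficient sign is the tie-breaker.


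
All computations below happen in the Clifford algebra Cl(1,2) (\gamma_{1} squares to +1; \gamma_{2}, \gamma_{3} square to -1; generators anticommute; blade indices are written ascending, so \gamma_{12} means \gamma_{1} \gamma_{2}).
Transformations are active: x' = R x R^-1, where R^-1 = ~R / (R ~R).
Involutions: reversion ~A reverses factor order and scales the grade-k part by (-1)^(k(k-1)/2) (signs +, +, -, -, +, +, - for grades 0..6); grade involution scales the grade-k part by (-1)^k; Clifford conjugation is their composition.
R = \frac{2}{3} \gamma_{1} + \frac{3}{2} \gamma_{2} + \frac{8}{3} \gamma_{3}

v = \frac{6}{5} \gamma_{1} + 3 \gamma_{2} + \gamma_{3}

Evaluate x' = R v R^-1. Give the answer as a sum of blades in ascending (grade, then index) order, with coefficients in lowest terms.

~R = \frac{2}{3} \gamma_{1} + \frac{3}{2} \gamma_{2} + \frac{8}{3} \gamma_{3}, and R ~R = -\frac{107}{12}, so R^-1 = ~R / (-\frac{107}{12}).
R v = -\frac{191}{30} + \frac{1}{5} \gamma_{12} - \frac{38}{15} \gamma_{13} - \frac{13}{2} \gamma_{23}
Answer: -\frac{398}{1605} \gamma_{1} - \frac{459}{535} \gamma_{2} + \frac{4507}{1605} \gamma_{3}


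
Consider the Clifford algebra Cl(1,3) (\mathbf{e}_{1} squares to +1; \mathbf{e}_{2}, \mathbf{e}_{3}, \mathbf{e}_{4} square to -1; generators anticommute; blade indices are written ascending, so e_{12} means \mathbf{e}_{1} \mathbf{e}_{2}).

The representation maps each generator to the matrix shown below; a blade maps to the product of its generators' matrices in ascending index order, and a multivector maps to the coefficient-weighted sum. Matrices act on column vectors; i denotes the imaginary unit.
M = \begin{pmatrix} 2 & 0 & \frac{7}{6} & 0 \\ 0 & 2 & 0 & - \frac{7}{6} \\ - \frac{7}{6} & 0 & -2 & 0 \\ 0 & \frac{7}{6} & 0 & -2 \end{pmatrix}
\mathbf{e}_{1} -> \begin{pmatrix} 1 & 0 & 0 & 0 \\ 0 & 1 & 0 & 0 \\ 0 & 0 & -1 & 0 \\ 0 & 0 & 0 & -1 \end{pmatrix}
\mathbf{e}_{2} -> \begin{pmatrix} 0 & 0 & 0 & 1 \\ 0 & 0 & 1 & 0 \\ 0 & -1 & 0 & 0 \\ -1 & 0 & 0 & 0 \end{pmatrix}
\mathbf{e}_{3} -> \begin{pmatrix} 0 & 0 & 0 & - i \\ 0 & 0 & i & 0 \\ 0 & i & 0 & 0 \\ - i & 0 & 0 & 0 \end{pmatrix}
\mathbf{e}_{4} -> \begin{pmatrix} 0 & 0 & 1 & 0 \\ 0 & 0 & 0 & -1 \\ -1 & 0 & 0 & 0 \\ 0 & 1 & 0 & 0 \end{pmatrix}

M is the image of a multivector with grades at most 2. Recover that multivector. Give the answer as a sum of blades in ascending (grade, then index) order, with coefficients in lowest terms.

Method: the blade images are trace-orthogonal — tr(rho(e_A) rho(e_B)^-1) = 4 if A = B and 0 otherwise — and rho(e_A)^-1 = (e_A)^2 * rho(e_A) with (e_A)^2 = +1 or -1, so the coefficient of e_A in the preimage is (e_A)^2 * tr(M rho(e_A))/4.
Nonzero projections over blades of grade <= 2: e_{1}: (e_{1})^2 = +1, tr(M rho(e_{1})) = 8, coefficient 2; e_{4}: (e_{4})^2 = -1, tr(M rho(e_{4})) = - \frac{14}{3}, coefficient \frac{7}{6}. Every other blade of grade <= 2 projects to 0.
Answer: 2 e_{1} + \frac{7}{6} e_{4}


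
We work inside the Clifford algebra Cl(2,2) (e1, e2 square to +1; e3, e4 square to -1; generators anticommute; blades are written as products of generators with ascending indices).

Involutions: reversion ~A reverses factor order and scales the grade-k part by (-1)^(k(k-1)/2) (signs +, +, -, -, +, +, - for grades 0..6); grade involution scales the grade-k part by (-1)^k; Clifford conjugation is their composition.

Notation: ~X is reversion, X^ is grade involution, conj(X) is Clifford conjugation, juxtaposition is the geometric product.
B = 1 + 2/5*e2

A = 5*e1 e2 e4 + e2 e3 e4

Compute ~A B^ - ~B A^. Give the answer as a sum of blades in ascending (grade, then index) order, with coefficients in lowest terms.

first term: -2*e1 e4 + 2/5*e3 e4 - 5*e1 e2 e4 - e2 e3 e4
second term: 2*e1 e4 - 2/5*e3 e4 - 5*e1 e2 e4 - e2 e3 e4
Answer: -4*e1 e4 + 4/5*e3 e4


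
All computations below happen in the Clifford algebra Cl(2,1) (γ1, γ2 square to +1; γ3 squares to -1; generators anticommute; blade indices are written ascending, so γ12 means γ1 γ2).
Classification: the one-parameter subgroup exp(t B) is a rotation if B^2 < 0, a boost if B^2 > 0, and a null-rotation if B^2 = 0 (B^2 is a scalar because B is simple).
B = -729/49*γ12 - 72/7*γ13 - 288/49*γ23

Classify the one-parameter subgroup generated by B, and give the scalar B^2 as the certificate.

B^2 term by term: the squares give (-729/49)^2*(γ12)^2 + (-72/7)^2*(γ13)^2 + (-288/49)^2*(γ23)^2 = 531441/2401*(-1) + 5184/49*(+1) + 82944/2401*(+1) = -81 (each basis 2-blade squares to minus the product of its generators' squares); cross terms between blades sharing an index anticommute and cancel. So B^2 = -81.
Answer: rotation, certificate B^2 = -81. Key observation: B^2 = -81 is a conjugation invariant, so its sign decides the class regardless of the surface form of B.


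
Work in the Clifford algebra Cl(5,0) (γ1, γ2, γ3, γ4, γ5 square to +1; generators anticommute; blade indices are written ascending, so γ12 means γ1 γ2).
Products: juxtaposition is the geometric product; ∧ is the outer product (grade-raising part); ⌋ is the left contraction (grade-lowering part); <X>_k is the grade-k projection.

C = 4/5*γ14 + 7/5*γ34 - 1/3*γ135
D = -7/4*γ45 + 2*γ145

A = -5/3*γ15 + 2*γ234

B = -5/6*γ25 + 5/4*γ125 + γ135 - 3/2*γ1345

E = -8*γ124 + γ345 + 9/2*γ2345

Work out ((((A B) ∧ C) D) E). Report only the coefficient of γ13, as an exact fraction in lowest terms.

step 1: -25/12*γ2 - 5/3*γ3 - 25/18*γ12 - 5/2*γ34 - 3*γ125 - 5/3*γ345 + 2*γ1245 - 5/2*γ1345
step 2: 5/3*γ124 + 4/3*γ134 - 35/12*γ234 - 35/18*γ1234 - 25/36*γ1235 - 21/5*γ12345
step 3: 42/5*γ23 + 10/3*γ25 + 8/3*γ35 - 147/20*γ123 - 35/12*γ125 - 7/3*γ135 - 25/18*γ234 + 1295/144*γ235 - 175/144*γ1234 + 665/72*γ1235
step 4: -175/18*γ3 + 4141/96*γ4 + 25/4*γ5 - 100/9*γ13 + 1883/48*γ14 + 175/32*γ15 + 3023/144*γ24 + 25/18*γ25 - 369/5*γ34 - 217/15*γ45 - 91/72*γ124 + 175/144*γ125 + 3213/40*γ134 + 769/120*γ145 + 10/3*γ234 + 42/5*γ245 - 665/9*γ345 - 35/12*γ1234 - 147/20*γ1245 - 1295/18*γ1345 - 56/3*γ2345 + 64/3*γ12345
Answer: -100/9


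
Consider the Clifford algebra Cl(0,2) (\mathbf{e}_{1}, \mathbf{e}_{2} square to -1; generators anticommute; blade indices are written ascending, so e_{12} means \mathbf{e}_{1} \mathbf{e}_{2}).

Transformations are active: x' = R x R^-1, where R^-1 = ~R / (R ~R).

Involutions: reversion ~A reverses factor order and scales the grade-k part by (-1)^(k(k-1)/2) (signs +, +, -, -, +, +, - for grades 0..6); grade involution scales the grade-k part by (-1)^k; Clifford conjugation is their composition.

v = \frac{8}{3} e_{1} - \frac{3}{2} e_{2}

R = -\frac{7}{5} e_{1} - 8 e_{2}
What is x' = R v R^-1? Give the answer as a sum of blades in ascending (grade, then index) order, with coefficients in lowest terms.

~R = -\frac{7}{5} e_{1} - 8 e_{2}, and R ~R = -\frac{1649}{25}, so R^-1 = ~R / (-\frac{1649}{25}).
R v = -\frac{124}{15} + \frac{703}{30} e_{12}
Answer: -\frac{4976}{1649} e_{1} - \frac{4999}{9894} e_{2}


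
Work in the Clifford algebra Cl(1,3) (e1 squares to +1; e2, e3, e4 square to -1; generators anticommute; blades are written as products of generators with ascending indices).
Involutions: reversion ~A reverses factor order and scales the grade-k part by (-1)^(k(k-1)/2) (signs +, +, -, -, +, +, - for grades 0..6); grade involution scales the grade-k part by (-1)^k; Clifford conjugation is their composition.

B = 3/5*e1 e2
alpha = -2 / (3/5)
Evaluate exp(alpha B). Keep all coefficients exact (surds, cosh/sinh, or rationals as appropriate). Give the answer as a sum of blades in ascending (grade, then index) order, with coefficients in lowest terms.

B^2 = (3/5)^2*(e1 e2)^2 = 9/25*(+1) = 9/25 (a basis 2-blade squares to minus the product of its generators' squares).
B^2 = 9/25 — B^2 > 0, so the exponential closes hyperbolically: l = 3/5, alpha*l = -2, so exp(alpha B) = cosh(-2) + (sinh(-2)/(3/5))*B = cosh(2) + (-5*sinh(2)/3)*B.
Answer: cosh(2) - sinh(2)*e1 e2


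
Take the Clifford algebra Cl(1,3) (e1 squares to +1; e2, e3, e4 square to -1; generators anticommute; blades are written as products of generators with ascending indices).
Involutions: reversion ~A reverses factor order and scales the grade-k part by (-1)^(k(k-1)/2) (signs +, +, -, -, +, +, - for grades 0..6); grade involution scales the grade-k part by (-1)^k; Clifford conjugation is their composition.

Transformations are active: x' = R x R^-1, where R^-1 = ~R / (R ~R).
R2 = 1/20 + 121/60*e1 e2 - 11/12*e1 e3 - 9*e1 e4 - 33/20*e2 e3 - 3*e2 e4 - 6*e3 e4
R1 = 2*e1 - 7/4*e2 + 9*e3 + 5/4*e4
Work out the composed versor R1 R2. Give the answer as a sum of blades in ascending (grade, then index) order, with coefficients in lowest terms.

Distribute over the terms of R1 (each basis-blade product reordered to ascending indices, repeated generators contracted through their squares):
(2*e1) R2 = 1/10*e1 + 121/30*e2 - 11/6*e3 - 18*e4 - 33/10*e1 e2 e3 - 6*e1 e2 e4 - 12*e1 e3 e4
(-7/4*e2) R2 = -847/240*e1 - 7/80*e2 - 231/80*e3 - 21/4*e4 - 77/48*e1 e2 e3 - 63/4*e1 e2 e4 + 21/2*e2 e3 e4
(9*e3) R2 = -33/4*e1 - 297/20*e2 + 9/20*e3 + 54*e4 + 363/20*e1 e2 e3 + 81*e1 e3 e4 + 27*e2 e3 e4
(5/4*e4) R2 = -45/4*e1 - 15/4*e2 - 15/2*e3 + 1/16*e4 + 121/48*e1 e2 e4 - 55/48*e1 e3 e4 - 33/16*e2 e3 e4
Summing the partial products and collecting blades:
Answer: -5503/240*e1 - 3517/240*e2 - 565/48*e3 + 493/16*e4 + 3179/240*e1 e2 e3 - 923/48*e1 e2 e4 + 3257/48*e1 e3 e4 + 567/16*e2 e3 e4
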